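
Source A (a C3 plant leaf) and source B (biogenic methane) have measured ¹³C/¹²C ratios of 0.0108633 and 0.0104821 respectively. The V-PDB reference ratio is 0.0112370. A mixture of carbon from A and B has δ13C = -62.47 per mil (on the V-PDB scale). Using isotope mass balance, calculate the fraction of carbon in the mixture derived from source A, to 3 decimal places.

0.139

δ_A = (0.0108633/0.0112370 − 1)×1000 = (0.966744 − 1)×1000 = -33.256 per mil
δ_B = (0.0104821/0.0112370 − 1)×1000 = (0.932820 − 1)×1000 = -67.180 per mil
f_A = (δ_mix − δ_B)/(δ_A − δ_B) = (-62.47 − (-67.180))/(-33.256 − (-67.180))
f_A = 4.710 / 33.924 = 0.1388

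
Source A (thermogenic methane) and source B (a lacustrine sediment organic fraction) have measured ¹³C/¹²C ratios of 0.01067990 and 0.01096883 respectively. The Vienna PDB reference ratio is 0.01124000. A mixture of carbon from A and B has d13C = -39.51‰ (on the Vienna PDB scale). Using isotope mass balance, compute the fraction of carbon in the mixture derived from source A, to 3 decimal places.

0.598

δ_A = (0.01067990/0.01124000 − 1)×1000 = (0.950169 − 1)×1000 = -49.831‰
δ_B = (0.01096883/0.01124000 − 1)×1000 = (0.975875 − 1)×1000 = -24.125‰
f_A = (δ_mix − δ_B)/(δ_A − δ_B) = (-39.51 − (-24.125))/(-49.831 − (-24.125))
f_A = -15.385 / -25.706 = 0.5985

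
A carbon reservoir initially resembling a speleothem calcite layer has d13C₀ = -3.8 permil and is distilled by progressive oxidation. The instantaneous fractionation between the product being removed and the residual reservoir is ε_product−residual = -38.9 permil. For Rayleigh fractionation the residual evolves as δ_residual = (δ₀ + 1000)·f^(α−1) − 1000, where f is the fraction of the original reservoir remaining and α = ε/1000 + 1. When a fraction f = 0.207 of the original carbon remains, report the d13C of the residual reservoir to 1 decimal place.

59.1 permil

Rayleigh residual: δ_res = (δ₀ + 1000)·f^(α−1) − 1000
α = ε/1000 + 1 = 0.96110, so α − 1 = -0.03890
f^(α−1) = 0.207^(-0.03890) = 1.063185
δ_res = (-3.8 + 1000) × 1.063185 − 1000 = 1059.145 − 1000 = 59.14 permil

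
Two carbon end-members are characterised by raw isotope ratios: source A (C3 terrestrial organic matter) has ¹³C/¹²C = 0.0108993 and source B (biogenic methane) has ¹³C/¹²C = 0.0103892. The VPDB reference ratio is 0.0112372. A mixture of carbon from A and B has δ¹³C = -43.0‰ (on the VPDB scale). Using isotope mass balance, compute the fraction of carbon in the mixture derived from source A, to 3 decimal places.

0.715

δ_A = (0.0108993/0.0112372 − 1)×1000 = (0.969930 − 1)×1000 = -30.070‰
δ_B = (0.0103892/0.0112372 − 1)×1000 = (0.924536 − 1)×1000 = -75.464‰
f_A = (δ_mix − δ_B)/(δ_A − δ_B) = (-43.0 − (-75.464))/(-30.070 − (-75.464))
f_A = 32.464 / 45.394 = 0.7152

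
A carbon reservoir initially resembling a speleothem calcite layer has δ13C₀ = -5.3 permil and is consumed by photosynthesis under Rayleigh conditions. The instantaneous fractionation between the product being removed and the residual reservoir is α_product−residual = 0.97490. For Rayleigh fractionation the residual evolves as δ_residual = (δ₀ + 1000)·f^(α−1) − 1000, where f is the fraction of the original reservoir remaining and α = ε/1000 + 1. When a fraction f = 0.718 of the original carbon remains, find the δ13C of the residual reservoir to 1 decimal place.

Rayleigh residual: δ_res = (δ₀ + 1000)·f^(α−1) − 1000
α − 1 = -0.02510
f^(α−1) = 0.718^(-0.02510) = 1.008350
δ_res = (-5.3 + 1000) × 1.008350 − 1000 = 1003.006 − 1000 = 3.01 permil

3.0 permil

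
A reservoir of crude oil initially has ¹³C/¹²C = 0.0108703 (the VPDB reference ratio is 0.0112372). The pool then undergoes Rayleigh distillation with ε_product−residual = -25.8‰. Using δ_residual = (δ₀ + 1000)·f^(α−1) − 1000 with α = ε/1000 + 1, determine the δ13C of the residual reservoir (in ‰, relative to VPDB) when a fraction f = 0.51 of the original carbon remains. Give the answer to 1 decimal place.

δ₀ = (0.0108703/0.0112372 − 1)×1000 = (0.967350 − 1)×1000 = -32.650‰
α − 1 = ε/1000 = -0.0258
f^(α−1) = 0.51^(-0.0258) = 1.017524
δ_res = (-32.650 + 1000) × 1.017524 − 1000 = 984.301 − 1000 = -15.70‰

-15.7‰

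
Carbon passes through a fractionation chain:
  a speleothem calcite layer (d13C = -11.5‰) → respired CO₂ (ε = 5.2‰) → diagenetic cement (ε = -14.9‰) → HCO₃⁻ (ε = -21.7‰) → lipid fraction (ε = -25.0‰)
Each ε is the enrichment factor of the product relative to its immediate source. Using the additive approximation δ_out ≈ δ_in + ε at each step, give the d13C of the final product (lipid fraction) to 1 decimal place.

step 1: δ ≈ -11.5 + (5.2) = -6.3‰
step 2: δ ≈ -6.3 + (-14.9) = -21.2‰
step 3: δ ≈ -21.2 + (-21.7) = -42.9‰
step 4: δ ≈ -42.9 + (-25.0) = -67.9‰

-67.9‰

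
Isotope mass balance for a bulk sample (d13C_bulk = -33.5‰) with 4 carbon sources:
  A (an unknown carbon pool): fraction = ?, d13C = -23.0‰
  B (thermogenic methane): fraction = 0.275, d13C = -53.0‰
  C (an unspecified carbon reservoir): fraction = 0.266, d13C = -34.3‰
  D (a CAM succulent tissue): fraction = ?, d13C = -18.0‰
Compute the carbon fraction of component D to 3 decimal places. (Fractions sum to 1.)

Let f_D and f_A be the unknown fractions; fractions sum to 1 so f_D + f_A = 0.459.
Mass balance: Σ fᵢ·δᵢ = δ_bulk ⇒ f_D·(-18.0) + f_A·(-23.0) = -33.5 − (-23.699) = -9.801
Substitute f_A = 0.459 − f_D:
f_D·(-18.0 − -23.0) = -9.801 − 0.459×(-23.0) = 0.756
f_D = 0.756 / 5.0 = 0.1512

0.151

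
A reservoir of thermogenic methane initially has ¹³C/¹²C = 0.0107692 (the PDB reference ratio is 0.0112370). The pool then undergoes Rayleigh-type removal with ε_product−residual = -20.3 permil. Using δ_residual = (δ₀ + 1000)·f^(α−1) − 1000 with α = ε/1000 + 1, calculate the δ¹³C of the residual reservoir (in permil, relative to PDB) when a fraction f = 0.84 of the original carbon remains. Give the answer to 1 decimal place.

δ₀ = (0.0107692/0.0112370 − 1)×1000 = (0.958370 − 1)×1000 = -41.630 permil
α − 1 = ε/1000 = -0.0203
f^(α−1) = 0.84^(-0.0203) = 1.003546
δ_res = (-41.630 + 1000) × 1.003546 − 1000 = 961.768 − 1000 = -38.23 permil

-38.2 permil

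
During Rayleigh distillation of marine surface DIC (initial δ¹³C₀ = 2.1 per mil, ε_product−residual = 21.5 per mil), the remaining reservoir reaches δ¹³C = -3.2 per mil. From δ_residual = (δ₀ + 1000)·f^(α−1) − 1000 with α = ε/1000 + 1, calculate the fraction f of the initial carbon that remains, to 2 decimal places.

0.78

α − 1 = ε/1000 = 0.0215
(δ_res + 1000)/(δ₀ + 1000) = (-3.2 + 1000)/(2.1 + 1000) = 996.8/1002.1 = 0.994711
f = 0.994711^(1/0.0215) = exp(ln(0.994711)/0.0215) = exp(-0.00530/0.0215)
f = exp(-0.2466) = 0.7814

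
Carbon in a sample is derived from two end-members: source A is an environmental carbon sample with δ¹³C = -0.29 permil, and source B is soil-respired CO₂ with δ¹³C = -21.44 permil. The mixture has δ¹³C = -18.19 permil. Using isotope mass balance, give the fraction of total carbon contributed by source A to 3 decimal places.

δ_mix = f_A·δ_A + (1 − f_A)·δ_B  ⇒  f_A = (δ_mix − δ_B)/(δ_A − δ_B)
f_A = (-18.19 − (-21.44)) / (-0.29 − (-21.44))
f_A = 3.25 / 21.15 = 0.1537

0.154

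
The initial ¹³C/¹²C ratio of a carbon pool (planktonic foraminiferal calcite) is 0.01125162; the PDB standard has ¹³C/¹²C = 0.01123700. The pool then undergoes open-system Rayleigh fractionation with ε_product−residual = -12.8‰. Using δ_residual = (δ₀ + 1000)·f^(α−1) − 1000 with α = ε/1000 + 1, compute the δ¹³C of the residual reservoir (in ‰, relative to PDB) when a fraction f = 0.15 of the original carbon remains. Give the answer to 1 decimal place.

δ₀ = (0.01125162/0.01123700 − 1)×1000 = (1.001301 − 1)×1000 = 1.301‰
α − 1 = ε/1000 = -0.0128
f^(α−1) = 0.15^(-0.0128) = 1.024580
δ_res = (1.301 + 1000) × 1.024580 − 1000 = 1025.913 − 1000 = 25.91‰

25.9‰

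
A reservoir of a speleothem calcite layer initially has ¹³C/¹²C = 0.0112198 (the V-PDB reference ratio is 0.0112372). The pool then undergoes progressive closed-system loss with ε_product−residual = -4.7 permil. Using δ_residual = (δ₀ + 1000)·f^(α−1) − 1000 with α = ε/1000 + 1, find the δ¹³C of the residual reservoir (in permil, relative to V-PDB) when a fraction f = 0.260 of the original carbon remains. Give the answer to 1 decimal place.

4.8 permil

δ₀ = (0.0112198/0.0112372 − 1)×1000 = (0.998452 − 1)×1000 = -1.548 permil
α − 1 = ε/1000 = -0.0047
f^(α−1) = 0.260^(-0.0047) = 1.006351
δ_res = (-1.548 + 1000) × 1.006351 − 1000 = 1004.793 − 1000 = 4.79 permil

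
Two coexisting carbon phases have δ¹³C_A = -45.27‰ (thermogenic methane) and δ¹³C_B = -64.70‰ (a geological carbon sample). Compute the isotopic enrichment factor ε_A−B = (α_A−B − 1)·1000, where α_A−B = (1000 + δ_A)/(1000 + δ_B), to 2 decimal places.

α_A−B = (1000 + -45.27) / (1000 + -64.70) = 954.73 / 935.30 = 1.020774
ε_A−B = (1.020774 − 1) × 1000 = 20.774‰
(The approximation ε ≈ δ_A − δ_B would give 19.43‰.)

20.77‰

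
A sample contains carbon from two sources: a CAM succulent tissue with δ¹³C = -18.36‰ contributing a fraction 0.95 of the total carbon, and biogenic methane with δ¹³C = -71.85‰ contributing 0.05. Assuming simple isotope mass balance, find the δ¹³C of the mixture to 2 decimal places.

δ_mix = f_A·δ_A + f_B·δ_B
δ_mix = 0.95 × (-18.36) + 0.05 × (-71.85)
δ_mix = -17.442 + -3.592 = -21.035‰

-21.03‰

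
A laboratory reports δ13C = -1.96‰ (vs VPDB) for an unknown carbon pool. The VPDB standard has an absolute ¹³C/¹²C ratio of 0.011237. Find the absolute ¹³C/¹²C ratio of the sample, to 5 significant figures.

0.011215

R_sample = R_standard × (δ13C/1000 + 1)
R_sample = 0.011237 × (-1.96/1000 + 1) = 0.011237 × 0.998040
R_sample = 0.0112150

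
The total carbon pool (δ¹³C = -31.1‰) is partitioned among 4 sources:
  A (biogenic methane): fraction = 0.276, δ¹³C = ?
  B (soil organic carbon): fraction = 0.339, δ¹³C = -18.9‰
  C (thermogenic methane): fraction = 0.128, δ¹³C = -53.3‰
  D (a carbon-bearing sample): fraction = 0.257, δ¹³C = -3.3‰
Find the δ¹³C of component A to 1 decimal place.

-61.7‰

Isotope mass balance: δ_bulk = Σ fᵢ·δᵢ.
-31.1 = 0.276×δ_A + 0.339×(-18.9) + 0.128×(-53.3) + 0.257×(-3.3)
0.276·δ_A = -31.1 − (-14.078) = -17.022
δ_A = -17.022 / 0.276 = -61.68‰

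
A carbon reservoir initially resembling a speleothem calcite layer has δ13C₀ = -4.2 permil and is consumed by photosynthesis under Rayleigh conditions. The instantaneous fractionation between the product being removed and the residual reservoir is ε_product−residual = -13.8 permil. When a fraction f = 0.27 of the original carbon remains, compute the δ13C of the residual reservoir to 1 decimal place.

14.0 permil

Rayleigh residual: δ_res = (δ₀ + 1000)·f^(α−1) − 1000
α = ε/1000 + 1 = 0.98620, so α − 1 = -0.01380
f^(α−1) = 0.27^(-0.01380) = 1.018233
δ_res = (-4.2 + 1000) × 1.018233 − 1000 = 1013.956 − 1000 = 13.96 permil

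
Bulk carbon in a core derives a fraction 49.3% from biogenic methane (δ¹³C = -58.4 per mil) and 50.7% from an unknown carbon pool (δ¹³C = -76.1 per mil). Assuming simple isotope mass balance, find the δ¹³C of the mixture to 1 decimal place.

δ_mix = f_A·δ_A + f_B·δ_B
δ_mix = 0.493 × (-58.4) + 0.507 × (-76.1)
δ_mix = -28.79 + -38.58 = -67.37 per mil

-67.4 per mil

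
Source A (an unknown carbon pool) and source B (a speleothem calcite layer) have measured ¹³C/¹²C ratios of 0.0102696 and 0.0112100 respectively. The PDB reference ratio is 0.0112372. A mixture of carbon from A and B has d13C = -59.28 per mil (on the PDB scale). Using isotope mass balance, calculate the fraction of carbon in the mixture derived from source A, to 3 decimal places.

0.679

δ_A = (0.0102696/0.0112372 − 1)×1000 = (0.913893 − 1)×1000 = -86.107 per mil
δ_B = (0.0112100/0.0112372 − 1)×1000 = (0.997579 − 1)×1000 = -2.421 per mil
f_A = (δ_mix − δ_B)/(δ_A − δ_B) = (-59.28 − (-2.421))/(-86.107 − (-2.421))
f_A = -56.859 / -83.686 = 0.6794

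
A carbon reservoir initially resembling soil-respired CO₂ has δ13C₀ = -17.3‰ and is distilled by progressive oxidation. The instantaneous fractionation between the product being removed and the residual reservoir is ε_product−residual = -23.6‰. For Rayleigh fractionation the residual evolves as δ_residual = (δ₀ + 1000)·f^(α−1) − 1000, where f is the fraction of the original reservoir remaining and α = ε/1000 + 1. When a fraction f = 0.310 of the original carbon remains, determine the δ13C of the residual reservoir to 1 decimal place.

Rayleigh residual: δ_res = (δ₀ + 1000)·f^(α−1) − 1000
α = ε/1000 + 1 = 0.97640, so α − 1 = -0.02360
f^(α−1) = 0.310^(-0.02360) = 1.028025
δ_res = (-17.3 + 1000) × 1.028025 − 1000 = 1010.241 − 1000 = 10.24‰

10.2‰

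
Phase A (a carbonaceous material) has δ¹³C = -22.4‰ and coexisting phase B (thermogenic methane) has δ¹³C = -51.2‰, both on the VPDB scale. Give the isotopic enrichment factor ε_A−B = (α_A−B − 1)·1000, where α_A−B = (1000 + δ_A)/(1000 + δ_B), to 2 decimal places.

α_A−B = (1000 + -22.4) / (1000 + -51.2) = 977.6 / 948.8 = 1.030354
ε_A−B = (1.030354 − 1) × 1000 = 30.354‰
(The approximation ε ≈ δ_A − δ_B would give 28.8‰.)

30.35‰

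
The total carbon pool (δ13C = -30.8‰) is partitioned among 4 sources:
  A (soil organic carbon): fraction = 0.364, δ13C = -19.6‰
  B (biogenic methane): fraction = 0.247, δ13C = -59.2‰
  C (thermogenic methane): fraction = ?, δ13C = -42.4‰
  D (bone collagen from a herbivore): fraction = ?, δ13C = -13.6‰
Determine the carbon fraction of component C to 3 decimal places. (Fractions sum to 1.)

0.130

Let f_C and f_D be the unknown fractions; fractions sum to 1 so f_C + f_D = 0.389.
Mass balance: Σ fᵢ·δᵢ = δ_bulk ⇒ f_C·(-42.4) + f_D·(-13.6) = -30.8 − (-21.757) = -9.043
Substitute f_D = 0.389 − f_C:
f_C·(-42.4 − -13.6) = -9.043 − 0.389×(-13.6) = -3.753
f_C = -3.753 / -28.8 = 0.1303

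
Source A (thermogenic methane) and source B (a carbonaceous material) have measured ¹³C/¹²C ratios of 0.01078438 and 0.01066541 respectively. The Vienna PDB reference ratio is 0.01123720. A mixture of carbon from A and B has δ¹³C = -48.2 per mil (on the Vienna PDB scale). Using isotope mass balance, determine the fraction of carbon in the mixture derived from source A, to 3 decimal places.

δ_A = (0.01078438/0.01123720 − 1)×1000 = (0.959703 − 1)×1000 = -40.297 per mil
δ_B = (0.01066541/0.01123720 − 1)×1000 = (0.949116 − 1)×1000 = -50.884 per mil
f_A = (δ_mix − δ_B)/(δ_A − δ_B) = (-48.2 − (-50.884))/(-40.297 − (-50.884))
f_A = 2.684 / 10.587 = 0.2535

0.253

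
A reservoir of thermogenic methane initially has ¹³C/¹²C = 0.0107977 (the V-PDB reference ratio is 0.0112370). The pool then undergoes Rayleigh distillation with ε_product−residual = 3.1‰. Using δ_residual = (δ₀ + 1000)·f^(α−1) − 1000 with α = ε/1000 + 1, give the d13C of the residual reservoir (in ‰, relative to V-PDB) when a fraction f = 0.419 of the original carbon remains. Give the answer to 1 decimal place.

δ₀ = (0.0107977/0.0112370 − 1)×1000 = (0.960906 − 1)×1000 = -39.094‰
α − 1 = ε/1000 = 0.0031
f^(α−1) = 0.419^(0.0031) = 0.997307
δ_res = (-39.094 + 1000) × 0.997307 − 1000 = 958.318 − 1000 = -41.68‰

-41.7‰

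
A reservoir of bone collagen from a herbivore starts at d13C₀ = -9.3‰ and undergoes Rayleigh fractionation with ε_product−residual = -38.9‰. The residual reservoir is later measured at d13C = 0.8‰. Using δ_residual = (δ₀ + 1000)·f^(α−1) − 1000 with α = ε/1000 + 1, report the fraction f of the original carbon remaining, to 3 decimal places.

0.770

α − 1 = ε/1000 = -0.0389
(δ_res + 1000)/(δ₀ + 1000) = (0.8 + 1000)/(-9.3 + 1000) = 1000.8/990.7 = 1.010195
f = 1.010195^(1/-0.0389) = exp(ln(1.010195)/-0.0389) = exp(0.01014/-0.0389)
f = exp(-0.2608) = 0.7705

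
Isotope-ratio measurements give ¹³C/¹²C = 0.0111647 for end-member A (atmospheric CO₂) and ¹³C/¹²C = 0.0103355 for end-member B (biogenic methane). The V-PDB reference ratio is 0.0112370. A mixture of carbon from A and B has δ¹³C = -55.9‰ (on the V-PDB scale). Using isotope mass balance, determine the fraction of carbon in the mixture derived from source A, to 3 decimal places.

δ_A = (0.0111647/0.0112370 − 1)×1000 = (0.993566 − 1)×1000 = -6.434‰
δ_B = (0.0103355/0.0112370 − 1)×1000 = (0.919774 − 1)×1000 = -80.226‰
f_A = (δ_mix − δ_B)/(δ_A − δ_B) = (-55.9 − (-80.226))/(-6.434 − (-80.226))
f_A = 24.326 / 73.792 = 0.3297

0.330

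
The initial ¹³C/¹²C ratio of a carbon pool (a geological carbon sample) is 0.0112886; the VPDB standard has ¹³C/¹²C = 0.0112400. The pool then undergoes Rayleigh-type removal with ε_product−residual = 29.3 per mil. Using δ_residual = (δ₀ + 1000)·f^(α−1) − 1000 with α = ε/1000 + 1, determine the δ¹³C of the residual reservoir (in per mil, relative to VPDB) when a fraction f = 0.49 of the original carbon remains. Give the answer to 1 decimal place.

δ₀ = (0.0112886/0.0112400 − 1)×1000 = (1.004324 − 1)×1000 = 4.324 per mil
α − 1 = ε/1000 = 0.0293
f^(α−1) = 0.49^(0.0293) = 0.979316
δ_res = (4.324 + 1000) × 0.979316 − 1000 = 983.550 − 1000 = -16.45 per mil

-16.4 per mil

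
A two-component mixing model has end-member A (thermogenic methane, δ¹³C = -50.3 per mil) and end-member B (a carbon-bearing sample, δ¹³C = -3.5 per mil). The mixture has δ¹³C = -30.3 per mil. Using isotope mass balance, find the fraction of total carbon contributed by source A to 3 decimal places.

0.573

δ_mix = f_A·δ_A + (1 − f_A)·δ_B  ⇒  f_A = (δ_mix − δ_B)/(δ_A − δ_B)
f_A = (-30.3 − (-3.5)) / (-50.3 − (-3.5))
f_A = -26.8 / -46.8 = 0.5726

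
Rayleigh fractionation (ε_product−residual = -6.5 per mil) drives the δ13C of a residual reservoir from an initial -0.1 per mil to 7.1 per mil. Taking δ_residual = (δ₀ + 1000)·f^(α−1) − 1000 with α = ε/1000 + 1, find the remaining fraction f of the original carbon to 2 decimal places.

0.33

α − 1 = ε/1000 = -0.0065
(δ_res + 1000)/(δ₀ + 1000) = (7.1 + 1000)/(-0.1 + 1000) = 1007.1/999.9 = 1.007201
f = 1.007201^(1/-0.0065) = exp(ln(1.007201)/-0.0065) = exp(0.00717/-0.0065)
f = exp(-1.1038) = 0.3316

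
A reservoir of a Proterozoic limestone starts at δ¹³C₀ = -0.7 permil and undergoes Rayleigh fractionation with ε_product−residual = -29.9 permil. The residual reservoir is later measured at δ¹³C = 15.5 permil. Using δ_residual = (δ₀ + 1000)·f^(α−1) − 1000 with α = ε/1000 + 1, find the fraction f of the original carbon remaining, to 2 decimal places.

0.58

α − 1 = ε/1000 = -0.0299
(δ_res + 1000)/(δ₀ + 1000) = (15.5 + 1000)/(-0.7 + 1000) = 1015.5/999.3 = 1.016211
f = 1.016211^(1/-0.0299) = exp(ln(1.016211)/-0.0299) = exp(0.01608/-0.0299)
f = exp(-0.5378) = 0.5840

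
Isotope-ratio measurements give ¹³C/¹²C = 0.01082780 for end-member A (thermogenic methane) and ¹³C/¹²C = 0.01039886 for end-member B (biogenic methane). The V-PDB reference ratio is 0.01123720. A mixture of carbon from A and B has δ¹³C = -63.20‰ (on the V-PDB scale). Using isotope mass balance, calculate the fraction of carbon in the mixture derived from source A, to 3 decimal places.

δ_A = (0.01082780/0.01123720 − 1)×1000 = (0.963567 − 1)×1000 = -36.433‰
δ_B = (0.01039886/0.01123720 − 1)×1000 = (0.925396 − 1)×1000 = -74.604‰
f_A = (δ_mix − δ_B)/(δ_A − δ_B) = (-63.20 − (-74.604))/(-36.433 − (-74.604))
f_A = 11.404 / 38.171 = 0.2988

0.299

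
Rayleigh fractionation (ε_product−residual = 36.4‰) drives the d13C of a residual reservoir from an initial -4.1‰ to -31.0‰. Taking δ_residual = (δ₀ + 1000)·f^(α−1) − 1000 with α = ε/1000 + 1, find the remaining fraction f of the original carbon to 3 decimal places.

α − 1 = ε/1000 = 0.0364
(δ_res + 1000)/(δ₀ + 1000) = (-31.0 + 1000)/(-4.1 + 1000) = 969.0/995.9 = 0.972989
f = 0.972989^(1/0.0364) = exp(ln(0.972989)/0.0364) = exp(-0.02738/0.0364)
f = exp(-0.7523) = 0.4713

0.471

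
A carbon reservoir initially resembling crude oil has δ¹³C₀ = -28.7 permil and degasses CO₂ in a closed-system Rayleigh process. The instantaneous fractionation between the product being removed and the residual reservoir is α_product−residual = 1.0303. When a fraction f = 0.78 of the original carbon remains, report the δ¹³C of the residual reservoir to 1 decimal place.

-36.0 permil

Rayleigh residual: δ_res = (δ₀ + 1000)·f^(α−1) − 1000
α − 1 = 0.03030
f^(α−1) = 0.78^(0.03030) = 0.992500
δ_res = (-28.7 + 1000) × 0.992500 − 1000 = 964.015 − 1000 = -35.98 permil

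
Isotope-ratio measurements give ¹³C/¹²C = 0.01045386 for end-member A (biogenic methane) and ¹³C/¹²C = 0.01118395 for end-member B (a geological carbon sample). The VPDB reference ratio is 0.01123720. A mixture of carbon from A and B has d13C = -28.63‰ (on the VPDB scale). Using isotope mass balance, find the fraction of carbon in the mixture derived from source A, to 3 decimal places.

δ_A = (0.01045386/0.01123720 − 1)×1000 = (0.930290 − 1)×1000 = -69.710‰
δ_B = (0.01118395/0.01123720 − 1)×1000 = (0.995261 − 1)×1000 = -4.739‰
f_A = (δ_mix − δ_B)/(δ_A − δ_B) = (-28.63 − (-4.739))/(-69.710 − (-4.739))
f_A = -23.891 / -64.971 = 0.3677

0.368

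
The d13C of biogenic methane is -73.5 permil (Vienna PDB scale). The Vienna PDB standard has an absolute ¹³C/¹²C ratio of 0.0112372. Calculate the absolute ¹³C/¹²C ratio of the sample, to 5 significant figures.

R_sample = R_standard × (d13C/1000 + 1)
R_sample = 0.0112372 × (-73.5/1000 + 1) = 0.0112372 × 0.926500
R_sample = 0.0104113

0.010411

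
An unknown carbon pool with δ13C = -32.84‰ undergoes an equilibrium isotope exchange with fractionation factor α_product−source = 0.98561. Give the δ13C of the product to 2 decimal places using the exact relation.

-46.76‰

δ_product = (δ_source + 1000)·α − 1000
δ_product = (-32.84 + 1000) × 0.98561 − 1000
δ_product = 953.243 − 1000 = -46.757‰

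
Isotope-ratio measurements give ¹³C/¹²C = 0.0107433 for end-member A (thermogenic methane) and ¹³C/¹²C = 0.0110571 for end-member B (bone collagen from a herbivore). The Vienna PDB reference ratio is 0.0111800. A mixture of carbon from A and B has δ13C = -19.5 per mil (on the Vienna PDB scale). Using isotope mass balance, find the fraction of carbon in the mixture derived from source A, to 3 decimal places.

δ_A = (0.0107433/0.0111800 − 1)×1000 = (0.960939 − 1)×1000 = -39.061 per mil
δ_B = (0.0110571/0.0111800 − 1)×1000 = (0.989007 − 1)×1000 = -10.993 per mil
f_A = (δ_mix − δ_B)/(δ_A − δ_B) = (-19.5 − (-10.993))/(-39.061 − (-10.993))
f_A = -8.507 / -28.068 = 0.3031

0.303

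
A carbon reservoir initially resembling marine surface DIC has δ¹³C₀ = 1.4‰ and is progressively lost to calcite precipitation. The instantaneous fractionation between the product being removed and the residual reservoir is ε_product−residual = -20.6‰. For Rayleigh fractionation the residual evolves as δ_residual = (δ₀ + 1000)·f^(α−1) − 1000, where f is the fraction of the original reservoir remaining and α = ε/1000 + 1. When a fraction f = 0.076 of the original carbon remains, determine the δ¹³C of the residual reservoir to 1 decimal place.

56.0‰

Rayleigh residual: δ_res = (δ₀ + 1000)·f^(α−1) − 1000
α = ε/1000 + 1 = 0.97940, so α − 1 = -0.02060
f^(α−1) = 0.076^(-0.02060) = 1.054521
δ_res = (1.4 + 1000) × 1.054521 − 1000 = 1055.997 − 1000 = 56.00‰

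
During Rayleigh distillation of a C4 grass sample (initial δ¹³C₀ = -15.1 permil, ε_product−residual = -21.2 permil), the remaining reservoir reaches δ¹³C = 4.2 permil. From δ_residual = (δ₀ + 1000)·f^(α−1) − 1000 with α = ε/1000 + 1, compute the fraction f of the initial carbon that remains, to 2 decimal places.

α − 1 = ε/1000 = -0.0212
(δ_res + 1000)/(δ₀ + 1000) = (4.2 + 1000)/(-15.1 + 1000) = 1004.2/984.9 = 1.019596
f = 1.019596^(1/-0.0212) = exp(ln(1.019596)/-0.0212) = exp(0.01941/-0.0212)
f = exp(-0.9154) = 0.4004

0.40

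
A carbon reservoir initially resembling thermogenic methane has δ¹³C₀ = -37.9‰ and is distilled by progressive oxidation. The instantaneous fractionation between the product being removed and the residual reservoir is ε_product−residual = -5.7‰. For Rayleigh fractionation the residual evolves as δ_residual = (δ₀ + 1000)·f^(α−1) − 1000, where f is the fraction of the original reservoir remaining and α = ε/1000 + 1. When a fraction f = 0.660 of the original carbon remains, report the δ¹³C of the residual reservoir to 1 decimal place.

-35.6‰

Rayleigh residual: δ_res = (δ₀ + 1000)·f^(α−1) − 1000
α = ε/1000 + 1 = 0.99430, so α − 1 = -0.00570
f^(α−1) = 0.660^(-0.00570) = 1.002371
δ_res = (-37.9 + 1000) × 1.002371 − 1000 = 964.381 − 1000 = -35.62‰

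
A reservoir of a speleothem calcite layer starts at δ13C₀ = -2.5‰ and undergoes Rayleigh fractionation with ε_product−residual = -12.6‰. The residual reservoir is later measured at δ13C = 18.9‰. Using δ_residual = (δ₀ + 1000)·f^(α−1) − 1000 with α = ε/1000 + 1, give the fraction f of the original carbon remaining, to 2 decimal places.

0.19

α − 1 = ε/1000 = -0.0126
(δ_res + 1000)/(δ₀ + 1000) = (18.9 + 1000)/(-2.5 + 1000) = 1018.9/997.5 = 1.021454
f = 1.021454^(1/-0.0126) = exp(ln(1.021454)/-0.0126) = exp(0.02123/-0.0126)
f = exp(-1.6847) = 0.1855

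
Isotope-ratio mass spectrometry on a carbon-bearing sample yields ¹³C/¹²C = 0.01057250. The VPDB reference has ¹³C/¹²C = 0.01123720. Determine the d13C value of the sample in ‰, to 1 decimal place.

-59.2‰

d13C = (R_sample / R_standard − 1) × 1000
R_sample / R_standard = 0.01057250 / 0.01123720 = 0.940848
d13C = (0.940848 − 1) × 1000 = -59.15‰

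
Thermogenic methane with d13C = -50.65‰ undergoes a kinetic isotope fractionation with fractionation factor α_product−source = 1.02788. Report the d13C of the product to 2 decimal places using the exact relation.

-24.18‰

δ_product = (δ_source + 1000)·α − 1000
δ_product = (-50.65 + 1000) × 1.02788 − 1000
δ_product = 975.818 − 1000 = -24.182‰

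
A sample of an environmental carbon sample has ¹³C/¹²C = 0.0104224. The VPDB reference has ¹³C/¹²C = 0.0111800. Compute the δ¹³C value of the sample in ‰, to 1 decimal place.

-67.8‰

δ¹³C = (R_sample / R_standard − 1) × 1000
R_sample / R_standard = 0.0104224 / 0.0111800 = 0.932236
δ¹³C = (0.932236 − 1) × 1000 = -67.76‰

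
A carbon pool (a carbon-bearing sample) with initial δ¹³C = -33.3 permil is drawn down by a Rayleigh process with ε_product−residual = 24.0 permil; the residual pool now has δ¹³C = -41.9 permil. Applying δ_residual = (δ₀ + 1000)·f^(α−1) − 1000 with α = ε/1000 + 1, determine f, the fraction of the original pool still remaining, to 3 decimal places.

0.689

α − 1 = ε/1000 = 0.0240
(δ_res + 1000)/(δ₀ + 1000) = (-41.9 + 1000)/(-33.3 + 1000) = 958.1/966.7 = 0.991104
f = 0.991104^(1/0.0240) = exp(ln(0.991104)/0.0240) = exp(-0.00894/0.0240)
f = exp(-0.3723) = 0.6891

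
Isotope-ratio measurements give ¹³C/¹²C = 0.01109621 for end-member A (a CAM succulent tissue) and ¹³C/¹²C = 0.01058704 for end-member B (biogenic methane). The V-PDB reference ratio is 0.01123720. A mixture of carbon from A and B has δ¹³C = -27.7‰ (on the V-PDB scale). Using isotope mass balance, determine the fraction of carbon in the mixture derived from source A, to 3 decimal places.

0.666

δ_A = (0.01109621/0.01123720 − 1)×1000 = (0.987453 − 1)×1000 = -12.547‰
δ_B = (0.01058704/0.01123720 − 1)×1000 = (0.942142 − 1)×1000 = -57.858‰
f_A = (δ_mix − δ_B)/(δ_A − δ_B) = (-27.7 − (-57.858))/(-12.547 − (-57.858))
f_A = 30.158 / 45.311 = 0.6656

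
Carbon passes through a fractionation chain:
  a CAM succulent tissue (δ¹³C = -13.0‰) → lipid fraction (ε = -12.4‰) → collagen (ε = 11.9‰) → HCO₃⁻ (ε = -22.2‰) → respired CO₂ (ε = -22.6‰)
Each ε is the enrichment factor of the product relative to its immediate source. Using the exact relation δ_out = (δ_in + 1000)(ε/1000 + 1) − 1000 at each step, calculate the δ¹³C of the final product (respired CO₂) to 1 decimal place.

-57.3‰

step 1: δ = (-13.00 + 1000)·(-12.4/1000 + 1) − 1000 = -25.24‰
step 2: δ = (-25.24 + 1000)·(11.9/1000 + 1) − 1000 = -13.64‰
step 3: δ = (-13.64 + 1000)·(-22.2/1000 + 1) − 1000 = -35.54‰
step 4: δ = (-35.54 + 1000)·(-22.6/1000 + 1) − 1000 = -57.33‰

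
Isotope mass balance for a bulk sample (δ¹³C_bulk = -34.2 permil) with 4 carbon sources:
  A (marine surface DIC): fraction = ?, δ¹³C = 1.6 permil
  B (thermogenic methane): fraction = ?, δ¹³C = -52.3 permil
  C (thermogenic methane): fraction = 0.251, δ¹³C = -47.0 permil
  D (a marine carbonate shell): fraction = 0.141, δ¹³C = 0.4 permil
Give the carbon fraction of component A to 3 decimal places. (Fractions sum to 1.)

0.173

Let f_A and f_B be the unknown fractions; fractions sum to 1 so f_A + f_B = 0.608.
Mass balance: Σ fᵢ·δᵢ = δ_bulk ⇒ f_A·(1.6) + f_B·(-52.3) = -34.2 − (-11.741) = -22.459
Substitute f_B = 0.608 − f_A:
f_A·(1.6 − -52.3) = -22.459 − 0.608×(-52.3) = 9.339
f_A = 9.339 / 53.9 = 0.1733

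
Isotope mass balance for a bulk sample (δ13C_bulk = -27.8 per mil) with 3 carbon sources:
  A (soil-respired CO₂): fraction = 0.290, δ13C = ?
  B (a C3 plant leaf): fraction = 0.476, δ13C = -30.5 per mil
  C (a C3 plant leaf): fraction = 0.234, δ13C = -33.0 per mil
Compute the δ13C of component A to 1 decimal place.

Isotope mass balance: δ_bulk = Σ fᵢ·δᵢ.
-27.8 = 0.290×δ_A + 0.476×(-30.5) + 0.234×(-33.0)
0.290·δ_A = -27.8 − (-22.240) = -5.560
δ_A = -5.560 / 0.290 = -19.17 per mil

-19.2 per mil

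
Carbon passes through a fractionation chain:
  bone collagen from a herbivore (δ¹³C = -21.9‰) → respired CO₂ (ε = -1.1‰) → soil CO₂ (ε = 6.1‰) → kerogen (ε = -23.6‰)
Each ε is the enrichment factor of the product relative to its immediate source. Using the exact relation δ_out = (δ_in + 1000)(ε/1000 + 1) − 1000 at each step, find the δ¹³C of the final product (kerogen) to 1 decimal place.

-40.2‰

step 1: δ = (-21.90 + 1000)·(-1.1/1000 + 1) − 1000 = -22.98‰
step 2: δ = (-22.98 + 1000)·(6.1/1000 + 1) − 1000 = -17.02‰
step 3: δ = (-17.02 + 1000)·(-23.6/1000 + 1) − 1000 = -40.21‰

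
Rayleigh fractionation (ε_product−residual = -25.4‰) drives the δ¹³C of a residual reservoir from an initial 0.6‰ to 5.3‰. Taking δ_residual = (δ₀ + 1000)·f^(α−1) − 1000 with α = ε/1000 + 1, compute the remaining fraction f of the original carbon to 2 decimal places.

0.83

α − 1 = ε/1000 = -0.0254
(δ_res + 1000)/(δ₀ + 1000) = (5.3 + 1000)/(0.6 + 1000) = 1005.3/1000.6 = 1.004697
f = 1.004697^(1/-0.0254) = exp(ln(1.004697)/-0.0254) = exp(0.00469/-0.0254)
f = exp(-0.1845) = 0.8315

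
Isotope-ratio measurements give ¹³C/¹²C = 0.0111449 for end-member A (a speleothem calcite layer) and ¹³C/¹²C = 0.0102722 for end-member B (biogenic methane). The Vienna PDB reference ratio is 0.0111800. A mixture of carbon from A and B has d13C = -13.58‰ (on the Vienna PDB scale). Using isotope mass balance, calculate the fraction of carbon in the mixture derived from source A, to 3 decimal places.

0.866

δ_A = (0.0111449/0.0111800 − 1)×1000 = (0.996860 − 1)×1000 = -3.140‰
δ_B = (0.0102722/0.0111800 − 1)×1000 = (0.918801 − 1)×1000 = -81.199‰
f_A = (δ_mix − δ_B)/(δ_A − δ_B) = (-13.58 − (-81.199))/(-3.140 − (-81.199))
f_A = 67.619 / 78.059 = 0.8662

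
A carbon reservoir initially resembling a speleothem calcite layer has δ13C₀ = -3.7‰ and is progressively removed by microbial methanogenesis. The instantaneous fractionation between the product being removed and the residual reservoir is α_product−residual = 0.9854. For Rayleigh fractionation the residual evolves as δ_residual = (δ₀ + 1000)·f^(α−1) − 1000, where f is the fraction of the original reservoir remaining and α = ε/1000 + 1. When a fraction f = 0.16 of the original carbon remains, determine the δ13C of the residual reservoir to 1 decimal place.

23.3‰

Rayleigh residual: δ_res = (δ₀ + 1000)·f^(α−1) − 1000
α − 1 = -0.01460
f^(α−1) = 0.16^(-0.01460) = 1.027117
δ_res = (-3.7 + 1000) × 1.027117 − 1000 = 1023.317 − 1000 = 23.32‰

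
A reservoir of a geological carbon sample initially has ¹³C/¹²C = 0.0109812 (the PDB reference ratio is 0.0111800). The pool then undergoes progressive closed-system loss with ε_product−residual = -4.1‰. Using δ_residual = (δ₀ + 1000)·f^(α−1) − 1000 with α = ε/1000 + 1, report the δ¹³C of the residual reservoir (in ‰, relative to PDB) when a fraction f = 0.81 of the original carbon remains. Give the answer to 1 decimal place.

-16.9‰

δ₀ = (0.0109812/0.0111800 − 1)×1000 = (0.982218 − 1)×1000 = -17.782‰
α − 1 = ε/1000 = -0.0041
f^(α−1) = 0.81^(-0.0041) = 1.000864
δ_res = (-17.782 + 1000) × 1.000864 − 1000 = 983.067 − 1000 = -16.93‰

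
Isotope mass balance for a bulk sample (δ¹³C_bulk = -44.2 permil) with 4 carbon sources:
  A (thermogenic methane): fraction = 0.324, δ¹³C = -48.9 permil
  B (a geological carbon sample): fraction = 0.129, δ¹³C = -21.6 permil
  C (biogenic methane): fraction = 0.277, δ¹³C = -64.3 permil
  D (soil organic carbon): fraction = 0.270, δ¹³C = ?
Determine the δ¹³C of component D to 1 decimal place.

Isotope mass balance: δ_bulk = Σ fᵢ·δᵢ.
-44.2 = 0.324×(-48.9) + 0.129×(-21.6) + 0.277×(-64.3) + 0.270×δ_D
0.270·δ_D = -44.2 − (-36.441) = -7.759
δ_D = -7.759 / 0.270 = -28.74 permil

-28.7 permil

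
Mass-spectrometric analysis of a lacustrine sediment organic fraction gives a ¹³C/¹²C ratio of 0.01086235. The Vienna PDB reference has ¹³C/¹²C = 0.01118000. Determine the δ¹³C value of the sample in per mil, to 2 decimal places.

-28.41 per mil

δ¹³C = (R_sample / R_standard − 1) × 1000
R_sample / R_standard = 0.01086235 / 0.01118000 = 0.971588
δ¹³C = (0.971588 − 1) × 1000 = -28.412 per mil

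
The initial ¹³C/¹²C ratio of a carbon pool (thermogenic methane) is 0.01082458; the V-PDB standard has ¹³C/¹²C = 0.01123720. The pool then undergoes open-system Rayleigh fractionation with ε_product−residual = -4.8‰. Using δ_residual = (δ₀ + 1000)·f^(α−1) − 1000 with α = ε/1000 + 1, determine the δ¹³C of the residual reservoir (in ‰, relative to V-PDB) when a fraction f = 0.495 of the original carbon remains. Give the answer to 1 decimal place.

δ₀ = (0.01082458/0.01123720 − 1)×1000 = (0.963281 − 1)×1000 = -36.719‰
α − 1 = ε/1000 = -0.0048
f^(α−1) = 0.495^(-0.0048) = 1.003381
δ_res = (-36.719 + 1000) × 1.003381 − 1000 = 966.538 − 1000 = -33.46‰

-33.5‰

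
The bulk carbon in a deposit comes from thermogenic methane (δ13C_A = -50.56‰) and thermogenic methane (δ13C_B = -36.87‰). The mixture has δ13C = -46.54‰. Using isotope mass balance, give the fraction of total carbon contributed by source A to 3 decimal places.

0.706

δ_mix = f_A·δ_A + (1 − f_A)·δ_B  ⇒  f_A = (δ_mix − δ_B)/(δ_A − δ_B)
f_A = (-46.54 − (-36.87)) / (-50.56 − (-36.87))
f_A = -9.67 / -13.69 = 0.7064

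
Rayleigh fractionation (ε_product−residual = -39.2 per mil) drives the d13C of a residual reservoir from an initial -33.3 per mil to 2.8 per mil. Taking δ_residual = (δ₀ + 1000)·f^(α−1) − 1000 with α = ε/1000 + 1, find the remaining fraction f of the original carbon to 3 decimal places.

0.392

α − 1 = ε/1000 = -0.0392
(δ_res + 1000)/(δ₀ + 1000) = (2.8 + 1000)/(-33.3 + 1000) = 1002.8/966.7 = 1.037344
f = 1.037344^(1/-0.0392) = exp(ln(1.037344)/-0.0392) = exp(0.03666/-0.0392)
f = exp(-0.9353) = 0.3925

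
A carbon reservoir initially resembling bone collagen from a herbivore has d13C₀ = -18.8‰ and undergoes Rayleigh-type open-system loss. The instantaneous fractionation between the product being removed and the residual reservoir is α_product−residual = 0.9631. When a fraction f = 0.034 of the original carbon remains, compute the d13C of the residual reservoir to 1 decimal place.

111.6‰

Rayleigh residual: δ_res = (δ₀ + 1000)·f^(α−1) − 1000
α − 1 = -0.03690
f^(α−1) = 0.034^(-0.03690) = 1.132892
δ_res = (-18.8 + 1000) × 1.132892 − 1000 = 1111.593 − 1000 = 111.59‰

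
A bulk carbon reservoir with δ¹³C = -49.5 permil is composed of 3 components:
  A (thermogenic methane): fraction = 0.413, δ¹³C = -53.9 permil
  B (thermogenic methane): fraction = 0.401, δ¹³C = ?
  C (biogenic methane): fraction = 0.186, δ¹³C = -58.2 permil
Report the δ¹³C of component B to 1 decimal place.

Isotope mass balance: δ_bulk = Σ fᵢ·δᵢ.
-49.5 = 0.413×(-53.9) + 0.401×δ_B + 0.186×(-58.2)
0.401·δ_B = -49.5 − (-33.086) = -16.414
δ_B = -16.414 / 0.401 = -40.93 permil

-40.9 permil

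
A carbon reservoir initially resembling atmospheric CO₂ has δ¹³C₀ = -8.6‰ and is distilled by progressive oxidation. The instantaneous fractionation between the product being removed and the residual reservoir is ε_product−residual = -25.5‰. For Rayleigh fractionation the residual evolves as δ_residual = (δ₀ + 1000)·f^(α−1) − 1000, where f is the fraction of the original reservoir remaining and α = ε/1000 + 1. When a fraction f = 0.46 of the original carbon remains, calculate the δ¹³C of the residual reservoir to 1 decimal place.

11.2‰

Rayleigh residual: δ_res = (δ₀ + 1000)·f^(α−1) − 1000
α = ε/1000 + 1 = 0.97450, so α − 1 = -0.02550
f^(α−1) = 0.46^(-0.02550) = 1.019999
δ_res = (-8.6 + 1000) × 1.019999 − 1000 = 1011.227 − 1000 = 11.23‰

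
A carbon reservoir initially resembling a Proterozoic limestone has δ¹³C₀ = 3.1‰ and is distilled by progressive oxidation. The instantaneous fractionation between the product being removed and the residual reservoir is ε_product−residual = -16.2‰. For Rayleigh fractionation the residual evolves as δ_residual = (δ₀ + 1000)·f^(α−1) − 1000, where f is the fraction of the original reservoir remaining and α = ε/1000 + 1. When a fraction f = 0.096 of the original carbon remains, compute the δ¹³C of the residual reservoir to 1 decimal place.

41.9‰

Rayleigh residual: δ_res = (δ₀ + 1000)·f^(α−1) − 1000
α = ε/1000 + 1 = 0.98380, so α − 1 = -0.01620
f^(α−1) = 0.096^(-0.01620) = 1.038693
δ_res = (3.1 + 1000) × 1.038693 − 1000 = 1041.913 − 1000 = 41.91‰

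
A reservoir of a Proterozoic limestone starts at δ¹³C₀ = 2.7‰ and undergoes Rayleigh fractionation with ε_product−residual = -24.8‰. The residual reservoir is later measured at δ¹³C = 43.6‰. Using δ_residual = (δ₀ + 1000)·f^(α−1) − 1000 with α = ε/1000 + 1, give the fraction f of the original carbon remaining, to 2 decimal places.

0.20

α − 1 = ε/1000 = -0.0248
(δ_res + 1000)/(δ₀ + 1000) = (43.6 + 1000)/(2.7 + 1000) = 1043.6/1002.7 = 1.040790
f = 1.040790^(1/-0.0248) = exp(ln(1.040790)/-0.0248) = exp(0.03998/-0.0248)
f = exp(-1.6121) = 0.1995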